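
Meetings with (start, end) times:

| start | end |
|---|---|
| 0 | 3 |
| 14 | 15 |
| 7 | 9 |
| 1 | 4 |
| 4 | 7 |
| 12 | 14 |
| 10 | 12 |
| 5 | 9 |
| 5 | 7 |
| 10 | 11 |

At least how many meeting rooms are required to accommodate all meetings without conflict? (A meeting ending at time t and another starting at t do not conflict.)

3

The answer is the maximum number of intervals overlapping at any instant.
Events (time:±→running): 0:+→1 1:+→2 3:-→1 4:-→0 4:+→1 5:+→2 5:+→3 … peak 3.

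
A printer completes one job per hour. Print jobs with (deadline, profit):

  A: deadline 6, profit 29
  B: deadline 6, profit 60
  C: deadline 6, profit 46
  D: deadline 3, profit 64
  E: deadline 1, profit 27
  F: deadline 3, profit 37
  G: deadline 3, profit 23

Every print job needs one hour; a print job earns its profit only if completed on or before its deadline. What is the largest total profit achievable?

263

Take jobs in profit order; each goes to the latest open slot no later than its deadline.
By profit: D(d3,64), B(d6,60), C(d6,46), F(d3,37), A(d6,29), E(d1,27), G(d3,23)
D→slot 3; B→slot 6; C→slot 5; F→slot 2; A→slot 4; E→slot 1; G skipped.
Profit = 27 + 37 + 64 + 29 + 46 + 60 = 263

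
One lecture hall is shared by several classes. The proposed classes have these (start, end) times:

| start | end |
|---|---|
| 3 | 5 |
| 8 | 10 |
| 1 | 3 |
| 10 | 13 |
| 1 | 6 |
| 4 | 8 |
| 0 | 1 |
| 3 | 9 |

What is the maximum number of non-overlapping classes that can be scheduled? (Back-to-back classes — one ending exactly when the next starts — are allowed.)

5

Sort by end time and greedily take each interval whose start is ≥ the last chosen end.
By end time: (0,1), (1,3), (3,5), (1,6), (4,8), (3,9), (8,10), (10,13).
Pick (0,1); next start ≥ 1 → (1,3); next start ≥ 3 → (3,5); next start ≥ 5 → (8,10); next start ≥ 10 → (10,13).
Selected 5 classes.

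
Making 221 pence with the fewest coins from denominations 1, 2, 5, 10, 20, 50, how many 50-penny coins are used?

4

Greedy: take as many of the largest coin as possible, then repeat with the remainder.
221 = 4×50 + 1×20 + 1×1
Count of 50: 4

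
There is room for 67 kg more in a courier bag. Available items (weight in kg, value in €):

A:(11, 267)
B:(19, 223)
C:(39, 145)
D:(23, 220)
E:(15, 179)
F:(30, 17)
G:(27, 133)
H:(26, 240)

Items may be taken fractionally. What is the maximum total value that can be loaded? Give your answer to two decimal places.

879.43

Order: A (267/11=24.27) > E (179/15=11.93) > B (223/19=11.74) > D (220/23=9.57) > H (240/26=9.23) > G (133/27=4.93) > C (145/39=3.72) > F (17/30=0.57)
Fill: take A (11 @ 267) → take E (15 @ 179) → take B (19 @ 223) → take 22/23 of D → 210.43; 67/67 used.
Total value = 879.43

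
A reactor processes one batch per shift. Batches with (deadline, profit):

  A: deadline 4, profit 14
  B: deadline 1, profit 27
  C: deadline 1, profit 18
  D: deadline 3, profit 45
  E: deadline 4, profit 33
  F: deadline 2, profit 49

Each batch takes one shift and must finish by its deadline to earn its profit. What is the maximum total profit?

154

Take jobs in profit order; each goes to the latest open slot no later than its deadline.
By profit: F(d2,49), D(d3,45), E(d4,33), B(d1,27), C(d1,18), A(d4,14)
F→slot 2; D→slot 3; E→slot 4; B→slot 1; C skipped; A skipped.
Profit = 27 + 49 + 45 + 33 = 154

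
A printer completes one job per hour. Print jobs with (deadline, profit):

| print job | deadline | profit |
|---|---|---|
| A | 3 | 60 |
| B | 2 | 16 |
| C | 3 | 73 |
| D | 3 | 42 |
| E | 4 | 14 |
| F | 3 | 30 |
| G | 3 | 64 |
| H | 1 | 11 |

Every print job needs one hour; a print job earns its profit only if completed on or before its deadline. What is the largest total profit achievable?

By profit: C(d3,73), G(d3,64), A(d3,60), D(d3,42), F(d3,30), B(d2,16), E(d4,14), H(d1,11)
C→slot 3; G→slot 2; A→slot 1; D skipped; F skipped; B skipped; E→slot 4; H skipped.
Profit = 60 + 64 + 73 + 14 = 211

211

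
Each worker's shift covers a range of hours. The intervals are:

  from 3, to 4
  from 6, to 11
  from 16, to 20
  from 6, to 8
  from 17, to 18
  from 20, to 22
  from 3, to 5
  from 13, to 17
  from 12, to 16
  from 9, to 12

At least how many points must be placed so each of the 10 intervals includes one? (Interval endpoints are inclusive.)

Sorted: [3,4] [3,5] [6,8] [6,11] [9,12] [12,16] [13,17] [17,18] [16,20] [20,22]
{[3,4],[3,5]} hit by 4; {[6,8],[6,11]} hit by 8; {[9,12],[12,16]} hit by 12; {[13,17],[17,18],[16,20]} hit by 17; {[20,22]} hit by 22.
Points: 4, 8, 12, 17, 22 (5 total).

5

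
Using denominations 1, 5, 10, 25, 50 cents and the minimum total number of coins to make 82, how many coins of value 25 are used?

1

82 − 1×50→32 − 1×25→7 − 1×5→2 − 2×1→0
Count of 25: 1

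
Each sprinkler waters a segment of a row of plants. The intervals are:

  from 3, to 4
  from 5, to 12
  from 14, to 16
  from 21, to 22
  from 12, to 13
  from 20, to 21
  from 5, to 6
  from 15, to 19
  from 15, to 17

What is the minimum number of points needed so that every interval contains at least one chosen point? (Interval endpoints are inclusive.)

Process intervals by earliest right end; each time one isn't hit yet, stab at its right endpoint.
By right end: [3,4]  [5,6]  [5,12]  [12,13]  [14,16]  [15,17]  [15,19]  [20,21]  [21,22]
[3,4] uncovered → point at 4; [5,6] uncovered → point at 6; [12,13] uncovered → point at 13; [14,16] uncovered → point at 16; [20,21] uncovered → point at 21.
Points: 4, 6, 13, 16, 21 (5 total).

5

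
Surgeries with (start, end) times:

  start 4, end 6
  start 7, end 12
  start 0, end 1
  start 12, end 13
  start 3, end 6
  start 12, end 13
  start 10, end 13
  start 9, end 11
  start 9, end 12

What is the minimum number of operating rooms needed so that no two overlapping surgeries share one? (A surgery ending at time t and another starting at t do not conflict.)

Count concurrent intervals with a sweep; the peak is the room count.
starts: [0, 3, 4, 7, 9, 9, 10, 12, 12]
ends:   [1, 6, 6, 11, 12, 12, 13, 13, 13]
s0→1 e1→0 s3→1 s4→2 e6→1 e6→0 s7→1 s9→2 s9→3 s10→4  — peak 4.

4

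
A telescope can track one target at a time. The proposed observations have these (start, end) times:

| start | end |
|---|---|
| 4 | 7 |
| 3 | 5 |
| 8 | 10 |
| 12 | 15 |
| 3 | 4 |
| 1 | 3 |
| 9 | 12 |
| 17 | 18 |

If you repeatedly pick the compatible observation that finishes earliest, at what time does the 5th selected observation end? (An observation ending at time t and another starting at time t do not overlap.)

15

Order by finish time; keep every interval that doesn't clash with the previous kept one.
Sorted by end: (1,3)  (3,4)  (3,5)  (4,7)  (8,10)  (9,12)  (12,15)  (17,18)
take (1,3); take (3,4); take (4,7); take (8,10); skip (9,12); take (12,15); take (17,18).
Selected: (1,3) (3,4) (4,7) (8,10) (12,15) (17,18)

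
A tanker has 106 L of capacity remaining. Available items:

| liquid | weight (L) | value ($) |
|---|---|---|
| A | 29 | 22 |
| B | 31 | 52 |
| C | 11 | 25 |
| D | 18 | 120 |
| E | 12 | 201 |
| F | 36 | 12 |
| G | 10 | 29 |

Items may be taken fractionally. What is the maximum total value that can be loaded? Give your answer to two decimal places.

Ratios (sorted): E 16.75, D 6.67, G 2.90, C 2.27, B 1.68, A 0.76, F 0.33
take E (12 @ 201); take D (18 @ 120); take G (10 @ 29); take C (11 @ 25); take B (31 @ 52); take 24/29 of A → 18.21. Capacity used 106/106.
Total value = 445.21

445.21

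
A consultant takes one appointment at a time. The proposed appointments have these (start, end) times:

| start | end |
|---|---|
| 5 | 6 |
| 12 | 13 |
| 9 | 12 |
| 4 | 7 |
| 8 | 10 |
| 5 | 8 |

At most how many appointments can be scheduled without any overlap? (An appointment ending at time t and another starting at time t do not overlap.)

3

Sort by end time and greedily take each interval whose start is ≥ the last chosen end.
Sorted by end: (5,6)  (4,7)  (5,8)  (8,10)  (9,12)  (12,13)
take (5,6); skip (5,8); take (8,10); skip (9,12); take (12,13).
Selected 3 appointments.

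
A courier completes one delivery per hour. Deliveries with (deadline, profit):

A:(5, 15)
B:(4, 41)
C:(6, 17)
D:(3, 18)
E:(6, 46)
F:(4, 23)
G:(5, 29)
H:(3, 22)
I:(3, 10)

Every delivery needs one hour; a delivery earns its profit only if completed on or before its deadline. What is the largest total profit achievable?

By profit: E(d6,46), B(d4,41), G(d5,29), F(d4,23), H(d3,22), D(d3,18), C(d6,17), A(d5,15), I(d3,10)
E→slot 6; B→slot 4; G→slot 5; F→slot 3; H→slot 2; D→slot 1; C skipped; A skipped; I skipped.
Profit = 18 + 22 + 23 + 41 + 29 + 46 = 179

179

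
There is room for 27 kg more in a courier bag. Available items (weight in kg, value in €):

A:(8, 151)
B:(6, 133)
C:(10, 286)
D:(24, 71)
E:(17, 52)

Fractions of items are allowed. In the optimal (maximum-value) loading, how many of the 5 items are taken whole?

Greedy by value/weight ratio, highest first.
Ratios (sorted): C 28.60, B 22.17, A 18.88, E 3.06, D 2.96
take C (10 @ 286); take B (6 @ 133); take A (8 @ 151); take 3/17 of E → 9.18. Capacity used 27/27.
3 item(s) taken whole; one partial (take 3/17 of E).

3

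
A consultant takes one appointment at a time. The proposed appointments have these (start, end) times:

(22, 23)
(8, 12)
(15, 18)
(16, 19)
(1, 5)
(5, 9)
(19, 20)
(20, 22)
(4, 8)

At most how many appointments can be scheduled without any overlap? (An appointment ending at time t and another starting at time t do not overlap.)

Sort by end time and greedily take each interval whose start is ≥ the last chosen end.
By end time: (1,5), (4,8), (5,9), (8,12), (15,18), (16,19), (19,20), (20,22), (22,23).
Pick (1,5); next start ≥ 5 → (5,9); next start ≥ 9 → (15,18); next start ≥ 18 → (19,20); next start ≥ 20 → (20,22); next start ≥ 22 → (22,23).
Selected 6 appointments.

6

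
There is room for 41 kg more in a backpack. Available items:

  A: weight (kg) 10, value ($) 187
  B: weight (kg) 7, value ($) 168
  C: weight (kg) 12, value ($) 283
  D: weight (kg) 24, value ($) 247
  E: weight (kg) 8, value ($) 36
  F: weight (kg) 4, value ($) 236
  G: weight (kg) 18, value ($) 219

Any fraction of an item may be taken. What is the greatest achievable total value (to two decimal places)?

971.33

Greedy by value/weight ratio, highest first.
Ratios (sorted): F 59.00, B 24.00, C 23.58, A 18.70, G 12.17, D 10.29, E 4.50
take F (4 @ 236); take B (7 @ 168); take C (12 @ 283); take A (10 @ 187); take 8/18 of G → 97.33. Capacity used 41/41.
Total value = 971.33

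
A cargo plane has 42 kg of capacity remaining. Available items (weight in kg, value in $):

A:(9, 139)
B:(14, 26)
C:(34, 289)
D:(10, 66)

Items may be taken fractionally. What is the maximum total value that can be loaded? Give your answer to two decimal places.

Greedy by value/weight ratio, highest first.
Ratios (sorted): A 15.44, C 8.50, D 6.60, B 1.86
take A (9 @ 139); take 33/34 of C → 280.50. Capacity used 42/42.
Total value = 419.50

419.50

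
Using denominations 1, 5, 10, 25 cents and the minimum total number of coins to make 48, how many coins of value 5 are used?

0

48 − 1×25→23 − 2×10→3 − 3×1→0
Count of 5: 0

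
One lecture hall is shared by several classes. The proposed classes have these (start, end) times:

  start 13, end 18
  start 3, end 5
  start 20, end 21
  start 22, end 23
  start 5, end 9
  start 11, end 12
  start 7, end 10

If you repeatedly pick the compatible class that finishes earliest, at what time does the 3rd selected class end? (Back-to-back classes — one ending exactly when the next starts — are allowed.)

12

Greedy by earliest finish: after sorting by end time, pick each interval compatible with the last pick.
Sorted by end: (3,5)  (5,9)  (7,10)  (11,12)  (13,18)  (20,21)  (22,23)
take (3,5); take (5,9); take (11,12); take (13,18); take (20,21); take (22,23).
Selected: (3,5) (5,9) (11,12) (13,18) (20,21) (22,23)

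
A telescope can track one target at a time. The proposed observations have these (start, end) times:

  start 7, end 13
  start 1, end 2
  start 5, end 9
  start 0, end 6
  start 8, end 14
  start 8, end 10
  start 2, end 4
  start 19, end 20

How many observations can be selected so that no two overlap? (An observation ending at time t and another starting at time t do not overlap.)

4

Greedy by earliest finish: after sorting by end time, pick each interval compatible with the last pick.
By end time: (1,2), (2,4), (0,6), (5,9), (8,10), (7,13), (8,14), (19,20).
Pick (1,2); next start ≥ 2 → (2,4); next start ≥ 4 → (5,9); next start ≥ 9 → (19,20).
Selected 4 observations.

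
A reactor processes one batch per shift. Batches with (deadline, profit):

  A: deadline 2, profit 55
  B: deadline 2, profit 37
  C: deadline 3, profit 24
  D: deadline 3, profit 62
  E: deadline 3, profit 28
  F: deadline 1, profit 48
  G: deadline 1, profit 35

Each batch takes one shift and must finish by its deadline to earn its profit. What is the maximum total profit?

Sort by profit descending; place each in the latest free slot ≤ its deadline.
By profit: D(d3,62), A(d2,55), F(d1,48), B(d2,37), G(d1,35), E(d3,28), C(d3,24)
D→slot 3; A→slot 2; F→slot 1; B skipped; G skipped; E skipped; C skipped.
Profit = 48 + 55 + 62 = 165

165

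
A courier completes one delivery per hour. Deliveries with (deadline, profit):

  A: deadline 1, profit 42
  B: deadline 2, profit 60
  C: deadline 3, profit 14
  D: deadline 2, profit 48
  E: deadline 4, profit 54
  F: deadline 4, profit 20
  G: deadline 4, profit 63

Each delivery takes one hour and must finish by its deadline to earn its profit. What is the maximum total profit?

Take jobs in profit order; each goes to the latest open slot no later than its deadline.
Profit order: G=63 B=60 E=54 D=48 A=42 F=20 C=14
Assign: G→slot 4, B→slot 2, E→slot 3, D→slot 1, A skipped, F skipped, C skipped.
Slots: [1:D] [2:B] [3:E] [4:G]
Profit = 48 + 60 + 54 + 63 = 225

225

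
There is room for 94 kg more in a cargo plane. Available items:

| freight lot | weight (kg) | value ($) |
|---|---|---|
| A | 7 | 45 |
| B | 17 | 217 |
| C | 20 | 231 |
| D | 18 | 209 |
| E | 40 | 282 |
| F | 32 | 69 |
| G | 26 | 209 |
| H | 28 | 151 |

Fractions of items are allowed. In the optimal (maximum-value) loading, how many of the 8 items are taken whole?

4

Greedy by value/weight ratio, highest first.
Order: B (217/17=12.76) > D (209/18=11.61) > C (231/20=11.55) > G (209/26=8.04) > E (282/40=7.05) > A (45/7=6.43) > H (151/28=5.39) > F (69/32=2.16)
Fill: take B (17 @ 217) → take D (18 @ 209) → take C (20 @ 231) → take G (26 @ 209) → take 13/40 of E → 91.65; 94/94 used.
4 item(s) taken whole; one partial (take 13/40 of E).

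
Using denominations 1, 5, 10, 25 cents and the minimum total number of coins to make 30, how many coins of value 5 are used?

1

30 − 1×25→5 − 1×5→0
Count of 5: 1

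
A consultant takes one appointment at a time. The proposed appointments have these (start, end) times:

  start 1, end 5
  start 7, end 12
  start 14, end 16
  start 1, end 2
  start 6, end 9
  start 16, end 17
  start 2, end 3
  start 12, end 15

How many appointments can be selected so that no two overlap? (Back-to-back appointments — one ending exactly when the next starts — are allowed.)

5

Sort by end time and greedily take each interval whose start is ≥ the last chosen end.
By end time: (1,2), (2,3), (1,5), (6,9), (7,12), (12,15), (14,16), (16,17).
Pick (1,2); next start ≥ 2 → (2,3); next start ≥ 3 → (6,9); next start ≥ 9 → (12,15); next start ≥ 15 → (16,17).
Selected 5 appointments.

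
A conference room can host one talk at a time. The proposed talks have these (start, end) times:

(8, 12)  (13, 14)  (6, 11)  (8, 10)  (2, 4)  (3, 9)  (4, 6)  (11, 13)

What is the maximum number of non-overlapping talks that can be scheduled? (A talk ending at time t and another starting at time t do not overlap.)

Sorted by end: (2,4)  (4,6)  (3,9)  (8,10)  (6,11)  (8,12)  (11,13)  (13,14)
take (2,4); take (4,6); skip (3,9); take (8,10); skip (8,12); take (11,13); take (13,14).
Selected 5 talks.

5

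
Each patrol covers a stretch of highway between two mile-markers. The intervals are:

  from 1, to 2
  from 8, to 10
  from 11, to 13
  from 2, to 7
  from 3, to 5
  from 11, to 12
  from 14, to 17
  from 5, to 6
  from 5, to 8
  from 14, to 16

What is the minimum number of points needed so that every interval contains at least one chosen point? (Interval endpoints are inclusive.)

Process intervals by earliest right end; each time one isn't hit yet, stab at its right endpoint.
Sorted: [1,2] [3,5] [5,6] [2,7] [5,8] [8,10] [11,12] [11,13] [14,16] [14,17]
{[1,2]} hit by 2; {[3,5],[5,6],[2,7],[5,8]} hit by 5; {[8,10]} hit by 10; {[11,12],[11,13]} hit by 12; {[14,16],[14,17]} hit by 16.
Points: 2, 5, 10, 12, 16 (5 total).

5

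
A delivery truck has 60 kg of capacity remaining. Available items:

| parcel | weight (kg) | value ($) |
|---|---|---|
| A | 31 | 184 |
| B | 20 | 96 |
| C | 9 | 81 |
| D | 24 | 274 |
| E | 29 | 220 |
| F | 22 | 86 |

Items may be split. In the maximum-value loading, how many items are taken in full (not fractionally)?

2

Ratios (sorted): D 11.42, C 9.00, E 7.59, A 5.94, B 4.80, F 3.91
take D (24 @ 274); take C (9 @ 81); take 27/29 of E → 204.83. Capacity used 60/60.
2 item(s) taken whole; one partial (take 27/29 of E).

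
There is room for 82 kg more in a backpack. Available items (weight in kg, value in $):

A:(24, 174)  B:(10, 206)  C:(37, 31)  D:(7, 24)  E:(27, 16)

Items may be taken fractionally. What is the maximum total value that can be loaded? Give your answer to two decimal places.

437.37

Sort by value per unit weight and fill in that order.
Order: B (206/10=20.60) > A (174/24=7.25) > D (24/7=3.43) > C (31/37=0.84) > E (16/27=0.59)
Fill: take B (10 @ 206) → take A (24 @ 174) → take D (7 @ 24) → take C (37 @ 31) → take 4/27 of E → 2.37; 82/82 used.
Total value = 437.37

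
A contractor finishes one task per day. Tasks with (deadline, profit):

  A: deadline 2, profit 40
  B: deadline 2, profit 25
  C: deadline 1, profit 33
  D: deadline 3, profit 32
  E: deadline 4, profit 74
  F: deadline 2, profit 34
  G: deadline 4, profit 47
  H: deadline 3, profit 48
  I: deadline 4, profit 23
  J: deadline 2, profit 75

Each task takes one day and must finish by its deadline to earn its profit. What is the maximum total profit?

244

Take jobs in profit order; each goes to the latest open slot no later than its deadline.
Profit order: J=75 E=74 H=48 G=47 A=40 F=34 C=33 D=32 B=25 I=23
Assign: J→slot 2, E→slot 4, H→slot 3, G→slot 1, A skipped, F skipped, C skipped, D skipped, B skipped, I skipped.
Slots: [1:G] [2:J] [3:H] [4:E]
Profit = 47 + 75 + 48 + 74 = 244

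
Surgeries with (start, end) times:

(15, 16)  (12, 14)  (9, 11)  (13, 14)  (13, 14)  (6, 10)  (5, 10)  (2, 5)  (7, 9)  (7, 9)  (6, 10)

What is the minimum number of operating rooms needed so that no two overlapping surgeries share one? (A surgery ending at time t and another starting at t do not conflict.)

The answer is the maximum number of intervals overlapping at any instant.
starts: [2, 5, 6, 6, 7, 7, 9, 12, 13, 13, 15]
ends:   [5, 9, 9, 10, 10, 10, 11, 14, 14, 14, 16]
s2→1 e5→0 s5→1 s6→2 s6→3 s7→4 s7→5  — peak 5.

5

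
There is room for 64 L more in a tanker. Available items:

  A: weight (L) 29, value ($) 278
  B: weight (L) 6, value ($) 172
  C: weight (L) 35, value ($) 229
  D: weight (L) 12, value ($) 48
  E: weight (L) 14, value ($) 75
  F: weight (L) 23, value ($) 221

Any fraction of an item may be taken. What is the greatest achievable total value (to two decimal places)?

710.26

Sort by value per unit weight and fill in that order.
Ratios (sorted): B 28.67, F 9.61, A 9.59, C 6.54, E 5.36, D 4.00
take B (6 @ 172); take F (23 @ 221); take A (29 @ 278); take 6/35 of C → 39.26. Capacity used 64/64.
Total value = 710.26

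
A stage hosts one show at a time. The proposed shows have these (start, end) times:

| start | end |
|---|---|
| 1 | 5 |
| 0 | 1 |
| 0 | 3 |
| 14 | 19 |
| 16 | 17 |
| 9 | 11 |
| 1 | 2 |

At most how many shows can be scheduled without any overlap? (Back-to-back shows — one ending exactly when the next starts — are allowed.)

4

Sort by end time and greedily take each interval whose start is ≥ the last chosen end.
Sorted by end: (0,1)  (1,2)  (0,3)  (1,5)  (9,11)  (16,17)  (14,19)
take (0,1); take (1,2); take (9,11); take (16,17); skip (14,19).
Selected 4 shows.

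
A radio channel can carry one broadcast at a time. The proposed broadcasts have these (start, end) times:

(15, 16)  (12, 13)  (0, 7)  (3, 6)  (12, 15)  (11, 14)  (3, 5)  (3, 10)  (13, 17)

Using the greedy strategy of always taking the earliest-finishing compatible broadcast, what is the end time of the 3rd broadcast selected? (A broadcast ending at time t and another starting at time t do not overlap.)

16

Greedy by earliest finish: after sorting by end time, pick each interval compatible with the last pick.
Sorted by end: (3,5)  (3,6)  (0,7)  (3,10)  (12,13)  (11,14)  (12,15)  (15,16)  (13,17)
take (3,5); skip (3,6); take (12,13); take (15,16).
Selected: (3,5) (12,13) (15,16)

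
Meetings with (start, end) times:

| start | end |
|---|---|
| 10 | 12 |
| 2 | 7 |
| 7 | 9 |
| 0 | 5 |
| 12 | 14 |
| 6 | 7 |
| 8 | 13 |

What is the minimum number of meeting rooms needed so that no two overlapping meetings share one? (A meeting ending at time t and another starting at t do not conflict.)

Count concurrent intervals with a sweep; the peak is the room count.
Events (time:±→running): 0:+→1 2:+→2 … peak 2.

2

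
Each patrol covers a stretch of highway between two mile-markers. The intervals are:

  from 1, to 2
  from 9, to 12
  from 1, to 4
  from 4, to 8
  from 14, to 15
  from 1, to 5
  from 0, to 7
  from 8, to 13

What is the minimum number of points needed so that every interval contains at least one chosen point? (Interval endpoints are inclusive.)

4

Process intervals by earliest right end; each time one isn't hit yet, stab at its right endpoint.
By right end: [1,2]  [1,4]  [1,5]  [0,7]  [4,8]  [9,12]  [8,13]  [14,15]
[1,2] uncovered → point at 2; [4,8] uncovered → point at 8; [9,12] uncovered → point at 12; [14,15] uncovered → point at 15.
Points: 2, 8, 12, 15 (4 total).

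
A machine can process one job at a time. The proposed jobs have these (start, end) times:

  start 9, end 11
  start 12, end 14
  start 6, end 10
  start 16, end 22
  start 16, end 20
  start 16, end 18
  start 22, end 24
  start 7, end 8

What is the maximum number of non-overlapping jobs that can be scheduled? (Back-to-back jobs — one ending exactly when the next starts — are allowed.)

Greedy by earliest finish: after sorting by end time, pick each interval compatible with the last pick.
By end time: (7,8), (6,10), (9,11), (12,14), (16,18), (16,20), (16,22), (22,24).
Pick (7,8); next start ≥ 8 → (9,11); next start ≥ 11 → (12,14); next start ≥ 14 → (16,18); next start ≥ 18 → (22,24).
Selected 5 jobs.

5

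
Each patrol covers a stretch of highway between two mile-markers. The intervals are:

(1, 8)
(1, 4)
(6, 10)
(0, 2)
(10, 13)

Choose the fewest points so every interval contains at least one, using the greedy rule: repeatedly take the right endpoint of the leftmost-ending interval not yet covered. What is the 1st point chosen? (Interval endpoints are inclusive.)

Sorted: [0,2] [1,4] [1,8] [6,10] [10,13]
{[0,2],[1,4],[1,8]} hit by 2; {[6,10],[10,13]} hit by 10.
Points: 2, 10 (2 total).

2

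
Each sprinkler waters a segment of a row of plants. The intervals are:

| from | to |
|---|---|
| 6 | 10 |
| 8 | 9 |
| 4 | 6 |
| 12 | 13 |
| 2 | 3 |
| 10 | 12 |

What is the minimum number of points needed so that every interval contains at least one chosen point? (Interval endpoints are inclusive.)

Process intervals by earliest right end; each time one isn't hit yet, stab at its right endpoint.
By right end: [2,3]  [4,6]  [8,9]  [6,10]  [10,12]  [12,13]
[2,3] uncovered → point at 3; [4,6] uncovered → point at 6; [8,9] uncovered → point at 9; [10,12] uncovered → point at 12.
Points: 3, 6, 9, 12 (4 total).

4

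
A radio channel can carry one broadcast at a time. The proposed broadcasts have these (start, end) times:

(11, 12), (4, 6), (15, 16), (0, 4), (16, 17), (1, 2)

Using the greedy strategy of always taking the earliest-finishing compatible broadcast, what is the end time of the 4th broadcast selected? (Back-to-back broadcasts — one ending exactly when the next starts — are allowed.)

Order by finish time; keep every interval that doesn't clash with the previous kept one.
Sorted by end: (1,2)  (0,4)  (4,6)  (11,12)  (15,16)  (16,17)
take (1,2); skip (0,4); take (4,6); take (11,12); take (15,16); take (16,17).
Selected: (1,2) (4,6) (11,12) (15,16) (16,17)

16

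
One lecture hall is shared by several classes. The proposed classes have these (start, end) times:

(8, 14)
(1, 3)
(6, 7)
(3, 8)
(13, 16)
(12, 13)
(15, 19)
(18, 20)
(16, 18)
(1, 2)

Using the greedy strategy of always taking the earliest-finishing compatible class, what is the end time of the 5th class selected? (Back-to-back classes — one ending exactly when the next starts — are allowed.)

Sorted by end: (1,2)  (1,3)  (6,7)  (3,8)  (12,13)  (8,14)  (13,16)  (16,18)  (15,19)  (18,20)
take (1,2); take (6,7); take (12,13); take (13,16); take (16,18); take (18,20).
Selected: (1,2) (6,7) (12,13) (13,16) (16,18) (18,20)

18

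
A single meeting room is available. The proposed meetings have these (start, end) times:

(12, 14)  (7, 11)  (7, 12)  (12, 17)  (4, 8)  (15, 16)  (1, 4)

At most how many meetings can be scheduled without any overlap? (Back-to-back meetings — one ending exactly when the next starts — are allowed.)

4

Greedy by earliest finish: after sorting by end time, pick each interval compatible with the last pick.
By end time: (1,4), (4,8), (7,11), (7,12), (12,14), (15,16), (12,17).
Pick (1,4); next start ≥ 4 → (4,8); next start ≥ 8 → (12,14); next start ≥ 14 → (15,16).
Selected 4 meetings.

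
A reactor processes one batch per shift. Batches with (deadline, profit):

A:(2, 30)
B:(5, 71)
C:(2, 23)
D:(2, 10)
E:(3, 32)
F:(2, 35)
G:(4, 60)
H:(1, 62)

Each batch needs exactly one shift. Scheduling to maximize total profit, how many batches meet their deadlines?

Sort by profit descending; place each in the latest free slot ≤ its deadline.
Profit order: B=71 H=62 G=60 F=35 E=32 A=30 C=23 D=10
Assign: B→slot 5, H→slot 1, G→slot 4, F→slot 2, E→slot 3, A skipped, C skipped, D skipped.
Slots: [1:H] [2:F] [3:E] [4:G] [5:B]
5 of 8 scheduled.

5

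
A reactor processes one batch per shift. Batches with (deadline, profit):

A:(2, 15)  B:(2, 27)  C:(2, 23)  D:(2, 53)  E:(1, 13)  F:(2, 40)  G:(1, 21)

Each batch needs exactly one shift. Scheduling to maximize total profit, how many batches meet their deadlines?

2

Profit order: D=53 F=40 B=27 C=23 G=21 A=15 E=13
Assign: D→slot 2, F→slot 1, B skipped, C skipped, G skipped, A skipped, E skipped.
Slots: [1:F] [2:D]
2 of 7 scheduled.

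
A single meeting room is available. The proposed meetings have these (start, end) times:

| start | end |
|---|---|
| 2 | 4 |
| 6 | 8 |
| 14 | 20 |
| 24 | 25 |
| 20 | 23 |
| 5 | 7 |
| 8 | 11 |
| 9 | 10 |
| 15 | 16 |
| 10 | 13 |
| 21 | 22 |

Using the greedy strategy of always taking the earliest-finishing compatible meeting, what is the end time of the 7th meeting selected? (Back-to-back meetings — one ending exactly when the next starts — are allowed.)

25

Sorted by end: (2,4)  (5,7)  (6,8)  (9,10)  (8,11)  (10,13)  (15,16)  (14,20)  (21,22)  (20,23)  (24,25)
take (2,4); take (5,7); take (9,10); take (10,13); take (15,16); take (21,22); take (24,25).
Selected: (2,4) (5,7) (9,10) (10,13) (15,16) (21,22) (24,25)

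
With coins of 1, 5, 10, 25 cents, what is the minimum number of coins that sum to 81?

5

Use the largest denomination that fits, subtract, and repeat.
81 − 3×25→6 − 1×5→1 − 1×1→0
Total coins = 3 + 1 + 1 = 5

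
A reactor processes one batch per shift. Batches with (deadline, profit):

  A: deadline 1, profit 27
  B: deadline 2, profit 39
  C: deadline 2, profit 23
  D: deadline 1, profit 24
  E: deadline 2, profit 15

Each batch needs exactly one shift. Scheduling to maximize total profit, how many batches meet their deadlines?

2

Take jobs in profit order; each goes to the latest open slot no later than its deadline.
Profit order: B=39 A=27 D=24 C=23 E=15
Assign: B→slot 2, A→slot 1, D skipped, C skipped, E skipped.
Slots: [1:A] [2:B]
2 of 5 scheduled.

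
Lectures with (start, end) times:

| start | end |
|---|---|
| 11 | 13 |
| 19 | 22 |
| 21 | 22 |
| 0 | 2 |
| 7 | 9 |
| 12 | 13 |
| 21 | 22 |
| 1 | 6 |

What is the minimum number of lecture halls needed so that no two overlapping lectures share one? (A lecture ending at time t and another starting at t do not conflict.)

Count concurrent intervals with a sweep; the peak is the room count.
starts: [0, 1, 7, 11, 12, 19, 21, 21]
ends:   [2, 6, 9, 13, 13, 22, 22, 22]
s0→1 s1→2 e2→1 e6→0 s7→1 e9→0 s11→1 s12→2 e13→1 e13→0 s19→1 s21→2 s21→3  — peak 3.

3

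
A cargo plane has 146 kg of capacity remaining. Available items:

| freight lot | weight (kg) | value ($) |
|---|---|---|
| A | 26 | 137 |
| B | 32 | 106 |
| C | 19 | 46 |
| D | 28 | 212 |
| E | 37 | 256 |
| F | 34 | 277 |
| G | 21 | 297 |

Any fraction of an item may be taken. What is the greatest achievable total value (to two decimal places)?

1179.00

Order: G (297/21=14.14) > F (277/34=8.15) > D (212/28=7.57) > E (256/37=6.92) > A (137/26=5.27) > B (106/32=3.31) > C (46/19=2.42)
Fill: take G (21 @ 297) → take F (34 @ 277) → take D (28 @ 212) → take E (37 @ 256) → take A (26 @ 137); 146/146 used.
Total value = 1179.00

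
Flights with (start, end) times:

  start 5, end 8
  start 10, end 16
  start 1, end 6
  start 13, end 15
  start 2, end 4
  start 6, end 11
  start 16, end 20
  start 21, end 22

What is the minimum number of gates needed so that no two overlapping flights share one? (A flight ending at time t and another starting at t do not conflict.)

2

The answer is the maximum number of intervals overlapping at any instant.
starts: [1, 2, 5, 6, 10, 13, 16, 21]
ends:   [4, 6, 8, 11, 15, 16, 20, 22]
s1→1 s2→2  — peak 2.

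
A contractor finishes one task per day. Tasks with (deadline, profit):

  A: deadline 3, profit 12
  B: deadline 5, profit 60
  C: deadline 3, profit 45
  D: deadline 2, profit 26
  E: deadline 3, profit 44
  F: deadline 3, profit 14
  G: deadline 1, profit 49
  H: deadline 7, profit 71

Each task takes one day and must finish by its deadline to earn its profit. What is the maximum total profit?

Take jobs in profit order; each goes to the latest open slot no later than its deadline.
Profit order: H=71 B=60 G=49 C=45 E=44 D=26 F=14 A=12
Assign: H→slot 7, B→slot 5, G→slot 1, C→slot 3, E→slot 2, D skipped, F skipped, A skipped.
Slots: [1:G] [2:E] [3:C] [5:B] [7:H]
Profit = 49 + 44 + 45 + 60 + 71 = 269

269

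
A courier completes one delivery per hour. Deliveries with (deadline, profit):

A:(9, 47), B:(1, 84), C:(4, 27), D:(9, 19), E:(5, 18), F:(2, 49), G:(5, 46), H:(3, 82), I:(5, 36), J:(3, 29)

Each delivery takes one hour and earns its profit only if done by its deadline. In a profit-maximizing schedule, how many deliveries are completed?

Profit order: B=84 H=82 F=49 A=47 G=46 I=36 J=29 C=27 D=19 E=18
Assign: B→slot 1, H→slot 3, F→slot 2, A→slot 9, G→slot 5, I→slot 4, J skipped, C skipped, D→slot 8, E skipped.
Slots: [1:B] [2:F] [3:H] [4:I] [5:G] [8:D] [9:A]
7 of 10 scheduled.

7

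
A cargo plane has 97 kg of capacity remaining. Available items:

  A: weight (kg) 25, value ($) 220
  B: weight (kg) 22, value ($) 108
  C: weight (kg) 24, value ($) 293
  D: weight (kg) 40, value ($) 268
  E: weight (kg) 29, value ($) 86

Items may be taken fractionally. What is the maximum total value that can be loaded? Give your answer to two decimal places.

Sort by value per unit weight and fill in that order.
Ratios (sorted): C 12.21, A 8.80, D 6.70, B 4.91, E 2.97
take C (24 @ 293); take A (25 @ 220); take D (40 @ 268); take 8/22 of B → 39.27. Capacity used 97/97.
Total value = 820.27

820.27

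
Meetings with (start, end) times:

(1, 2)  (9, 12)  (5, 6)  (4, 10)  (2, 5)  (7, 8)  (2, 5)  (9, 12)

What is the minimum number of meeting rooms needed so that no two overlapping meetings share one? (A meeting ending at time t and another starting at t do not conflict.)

3

The answer is the maximum number of intervals overlapping at any instant.
Events (time:±→running): 1:+→1 2:-→0 2:+→1 2:+→2 4:+→3 … peak 3.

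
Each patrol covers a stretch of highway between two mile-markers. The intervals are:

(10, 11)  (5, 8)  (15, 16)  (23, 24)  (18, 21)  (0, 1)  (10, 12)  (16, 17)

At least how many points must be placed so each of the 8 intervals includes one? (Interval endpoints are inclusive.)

By right end: [0,1]  [5,8]  [10,11]  [10,12]  [15,16]  [16,17]  [18,21]  [23,24]
[0,1] uncovered → point at 1; [5,8] uncovered → point at 8; [10,11] uncovered → point at 11; [15,16] uncovered → point at 16; [18,21] uncovered → point at 21; [23,24] uncovered → point at 24.
Points: 1, 8, 11, 16, 21, 24 (6 total).

6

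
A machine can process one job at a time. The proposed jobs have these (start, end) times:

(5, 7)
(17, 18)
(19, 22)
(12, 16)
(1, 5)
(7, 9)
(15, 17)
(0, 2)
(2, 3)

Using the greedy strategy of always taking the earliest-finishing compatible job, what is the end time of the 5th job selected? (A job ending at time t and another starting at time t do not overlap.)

16

Sort by end time and greedily take each interval whose start is ≥ the last chosen end.
Sorted by end: (0,2)  (2,3)  (1,5)  (5,7)  (7,9)  (12,16)  (15,17)  (17,18)  (19,22)
take (0,2); take (2,3); take (5,7); take (7,9); take (12,16); take (17,18); take (19,22).
Selected: (0,2) (2,3) (5,7) (7,9) (12,16) (17,18) (19,22)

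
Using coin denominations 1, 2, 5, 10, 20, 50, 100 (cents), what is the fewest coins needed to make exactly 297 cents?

7

Use the largest denomination that fits, subtract, and repeat.
297 = 2×100 + 1×50 + 2×20 + 1×5 + 1×2
Total coins = 2 + 1 + 2 + 1 + 1 = 7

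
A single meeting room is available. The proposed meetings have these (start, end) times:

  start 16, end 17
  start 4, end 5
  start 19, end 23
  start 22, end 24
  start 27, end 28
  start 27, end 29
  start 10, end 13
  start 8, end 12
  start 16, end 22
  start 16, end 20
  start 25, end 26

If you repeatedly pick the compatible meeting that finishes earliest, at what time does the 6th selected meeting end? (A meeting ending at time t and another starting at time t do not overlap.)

28

Sorted by end: (4,5)  (8,12)  (10,13)  (16,17)  (16,20)  (16,22)  (19,23)  (22,24)  (25,26)  (27,28)  (27,29)
take (4,5); take (8,12); skip (10,13); take (16,17); skip (16,20); take (19,23); take (25,26); take (27,28); skip (27,29).
Selected: (4,5) (8,12) (16,17) (19,23) (25,26) (27,28)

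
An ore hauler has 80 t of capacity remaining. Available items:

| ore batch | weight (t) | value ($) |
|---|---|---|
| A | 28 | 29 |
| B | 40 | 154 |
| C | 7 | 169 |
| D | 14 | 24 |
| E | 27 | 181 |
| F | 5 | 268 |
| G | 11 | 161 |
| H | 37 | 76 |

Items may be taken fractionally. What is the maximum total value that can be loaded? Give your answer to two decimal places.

Sort by value per unit weight and fill in that order.
Ratios (sorted): F 53.60, C 24.14, G 14.64, E 6.70, B 3.85, H 2.05, D 1.71, A 1.04
take F (5 @ 268); take C (7 @ 169); take G (11 @ 161); take E (27 @ 181); take 30/40 of B → 115.50. Capacity used 80/80.
Total value = 894.50

894.50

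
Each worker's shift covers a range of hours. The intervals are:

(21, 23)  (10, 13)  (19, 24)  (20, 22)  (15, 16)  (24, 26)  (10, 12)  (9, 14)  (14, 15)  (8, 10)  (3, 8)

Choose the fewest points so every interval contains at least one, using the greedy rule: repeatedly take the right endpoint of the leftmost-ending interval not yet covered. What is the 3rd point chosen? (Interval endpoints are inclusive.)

Sorted: [3,8] [8,10] [10,12] [10,13] [9,14] [14,15] [15,16] [20,22] [21,23] [19,24] [24,26]
{[3,8],[8,10]} hit by 8; {[10,12],[10,13],[9,14]} hit by 12; {[14,15],[15,16]} hit by 15; {[20,22],[21,23],[19,24]} hit by 22; {[24,26]} hit by 26.
Points: 8, 12, 15, 22, 26 (5 total).

15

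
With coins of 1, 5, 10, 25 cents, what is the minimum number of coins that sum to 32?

32 − 1×25→7 − 1×5→2 − 2×1→0
Total coins = 1 + 1 + 2 = 4

4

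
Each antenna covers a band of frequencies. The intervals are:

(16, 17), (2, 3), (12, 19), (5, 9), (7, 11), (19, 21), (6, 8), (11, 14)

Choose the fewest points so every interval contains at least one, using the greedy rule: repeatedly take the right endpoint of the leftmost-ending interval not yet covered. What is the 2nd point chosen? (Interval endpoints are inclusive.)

Sort by right endpoint; whenever an interval is uncovered, place a point at its right end.
Sorted: [2,3] [6,8] [5,9] [7,11] [11,14] [16,17] [12,19] [19,21]
{[2,3]} hit by 3; {[6,8],[5,9],[7,11]} hit by 8; {[11,14]} hit by 14; {[16,17],[12,19]} hit by 17; {[19,21]} hit by 21.
Points: 3, 8, 14, 17, 21 (5 total).

8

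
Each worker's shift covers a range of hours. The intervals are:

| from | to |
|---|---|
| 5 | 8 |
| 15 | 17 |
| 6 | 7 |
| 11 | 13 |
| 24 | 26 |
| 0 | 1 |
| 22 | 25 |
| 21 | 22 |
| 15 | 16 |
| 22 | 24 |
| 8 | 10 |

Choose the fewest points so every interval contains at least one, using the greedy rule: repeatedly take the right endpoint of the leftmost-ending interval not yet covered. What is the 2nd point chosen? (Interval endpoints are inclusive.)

7

Sort by right endpoint; whenever an interval is uncovered, place a point at its right end.
By right end: [0,1]  [6,7]  [5,8]  [8,10]  [11,13]  [15,16]  [15,17]  [21,22]  [22,24]  [22,25]  [24,26]
[0,1] uncovered → point at 1; [6,7] uncovered → point at 7; [8,10] uncovered → point at 10; [11,13] uncovered → point at 13; [15,16] uncovered → point at 16; [21,22] uncovered → point at 22; [24,26] uncovered → point at 26.
Points: 1, 7, 10, 13, 16, 22, 26 (7 total).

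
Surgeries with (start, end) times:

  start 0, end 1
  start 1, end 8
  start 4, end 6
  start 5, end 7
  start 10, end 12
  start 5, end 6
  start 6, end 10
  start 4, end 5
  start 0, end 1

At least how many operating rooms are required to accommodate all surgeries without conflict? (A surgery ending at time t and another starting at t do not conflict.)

starts: [0, 0, 1, 4, 4, 5, 5, 6, 10]
ends:   [1, 1, 5, 6, 6, 7, 8, 10, 12]
s0→1 s0→2 e1→1 e1→0 s1→1 s4→2 s4→3 e5→2 s5→3 s5→4  — peak 4.

4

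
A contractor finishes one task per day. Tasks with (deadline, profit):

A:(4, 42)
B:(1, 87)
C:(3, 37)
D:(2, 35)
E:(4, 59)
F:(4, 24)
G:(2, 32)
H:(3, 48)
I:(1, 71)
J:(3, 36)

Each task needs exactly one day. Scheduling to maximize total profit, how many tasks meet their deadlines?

Take jobs in profit order; each goes to the latest open slot no later than its deadline.
By profit: B(d1,87), I(d1,71), E(d4,59), H(d3,48), A(d4,42), C(d3,37), J(d3,36), D(d2,35), G(d2,32), F(d4,24)
B→slot 1; I skipped; E→slot 4; H→slot 3; A→slot 2; C skipped; J skipped; D skipped; G skipped; F skipped.
4 of 10 scheduled.

4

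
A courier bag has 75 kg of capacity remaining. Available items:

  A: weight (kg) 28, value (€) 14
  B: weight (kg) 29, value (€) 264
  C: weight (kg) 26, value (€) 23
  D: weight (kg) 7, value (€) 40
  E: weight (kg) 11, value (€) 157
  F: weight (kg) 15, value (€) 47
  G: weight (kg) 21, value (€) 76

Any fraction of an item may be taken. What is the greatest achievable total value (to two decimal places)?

558.93

Sort by value per unit weight and fill in that order.
Ratios (sorted): E 14.27, B 9.10, D 5.71, G 3.62, F 3.13, C 0.88, A 0.50
take E (11 @ 157); take B (29 @ 264); take D (7 @ 40); take G (21 @ 76); take 7/15 of F → 21.93. Capacity used 75/75.
Total value = 558.93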